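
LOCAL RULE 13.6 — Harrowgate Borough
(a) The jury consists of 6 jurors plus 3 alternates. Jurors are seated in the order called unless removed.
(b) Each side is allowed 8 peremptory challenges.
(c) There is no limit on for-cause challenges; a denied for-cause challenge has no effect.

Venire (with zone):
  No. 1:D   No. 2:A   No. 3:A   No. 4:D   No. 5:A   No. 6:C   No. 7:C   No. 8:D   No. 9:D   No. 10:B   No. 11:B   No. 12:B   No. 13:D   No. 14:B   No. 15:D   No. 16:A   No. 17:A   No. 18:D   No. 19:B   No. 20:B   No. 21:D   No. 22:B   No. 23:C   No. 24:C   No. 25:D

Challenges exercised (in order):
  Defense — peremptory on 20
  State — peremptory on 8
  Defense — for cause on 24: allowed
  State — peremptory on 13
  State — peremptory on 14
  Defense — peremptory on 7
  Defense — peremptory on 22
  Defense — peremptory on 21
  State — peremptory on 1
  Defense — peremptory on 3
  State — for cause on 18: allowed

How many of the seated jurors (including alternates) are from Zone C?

1

Removed: #1, #3, #7, #8, #13, #14, #18, #20, #21, #22, #24.
Seated (9 incl. alternates): #2, #4, #5, #6, #9, #10, #11, #12, #15.
Of those, in Zone C: #6 → 1.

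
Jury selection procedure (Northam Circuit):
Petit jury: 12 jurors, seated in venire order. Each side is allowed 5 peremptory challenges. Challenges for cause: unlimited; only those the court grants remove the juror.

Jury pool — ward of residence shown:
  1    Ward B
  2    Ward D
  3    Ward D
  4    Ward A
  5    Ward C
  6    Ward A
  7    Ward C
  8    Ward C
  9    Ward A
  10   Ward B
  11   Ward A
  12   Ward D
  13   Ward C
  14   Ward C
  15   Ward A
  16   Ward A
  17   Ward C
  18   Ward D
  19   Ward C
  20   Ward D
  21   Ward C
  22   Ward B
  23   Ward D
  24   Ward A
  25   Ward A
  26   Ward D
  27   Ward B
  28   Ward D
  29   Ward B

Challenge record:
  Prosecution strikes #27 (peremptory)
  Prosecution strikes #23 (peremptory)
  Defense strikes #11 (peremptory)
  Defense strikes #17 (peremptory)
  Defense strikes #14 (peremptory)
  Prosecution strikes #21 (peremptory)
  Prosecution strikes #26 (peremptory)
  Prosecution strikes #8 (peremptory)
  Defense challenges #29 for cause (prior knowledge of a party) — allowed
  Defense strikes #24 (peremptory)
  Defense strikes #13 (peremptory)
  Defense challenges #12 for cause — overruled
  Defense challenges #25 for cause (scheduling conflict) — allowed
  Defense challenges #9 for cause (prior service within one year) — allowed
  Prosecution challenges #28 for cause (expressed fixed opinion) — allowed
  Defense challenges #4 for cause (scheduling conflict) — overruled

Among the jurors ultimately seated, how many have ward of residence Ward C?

2

Removed: #8, #9, #11, #13, #14, #17, #21, #23, #24, #25, #26, #27, #28, #29.
Seated jurors 1–12: #1, #2, #3, #4, #5, #6, #7, #10, #12, #15, #16, #18.
Of those, in Ward C: #5, #7 → 2.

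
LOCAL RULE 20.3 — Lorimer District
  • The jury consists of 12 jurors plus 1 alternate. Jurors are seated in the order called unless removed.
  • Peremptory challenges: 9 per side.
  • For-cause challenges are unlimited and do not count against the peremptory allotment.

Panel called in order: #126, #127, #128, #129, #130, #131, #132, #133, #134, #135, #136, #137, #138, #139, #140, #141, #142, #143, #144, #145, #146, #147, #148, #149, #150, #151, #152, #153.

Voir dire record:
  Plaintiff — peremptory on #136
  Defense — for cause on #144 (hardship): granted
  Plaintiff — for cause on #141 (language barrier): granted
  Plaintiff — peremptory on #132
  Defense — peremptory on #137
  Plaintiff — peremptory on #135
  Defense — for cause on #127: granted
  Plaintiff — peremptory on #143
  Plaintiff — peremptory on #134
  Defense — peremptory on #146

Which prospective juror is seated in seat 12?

147

Removed: #127, #132, #134, #135, #136, #137, #141, #143, #144, #146.
Filling seats in venire order through position 12: #126, #128, #129, #130, #131, #133, #138, #139, #140, #142, #145, #147.
So seat 12 is #147.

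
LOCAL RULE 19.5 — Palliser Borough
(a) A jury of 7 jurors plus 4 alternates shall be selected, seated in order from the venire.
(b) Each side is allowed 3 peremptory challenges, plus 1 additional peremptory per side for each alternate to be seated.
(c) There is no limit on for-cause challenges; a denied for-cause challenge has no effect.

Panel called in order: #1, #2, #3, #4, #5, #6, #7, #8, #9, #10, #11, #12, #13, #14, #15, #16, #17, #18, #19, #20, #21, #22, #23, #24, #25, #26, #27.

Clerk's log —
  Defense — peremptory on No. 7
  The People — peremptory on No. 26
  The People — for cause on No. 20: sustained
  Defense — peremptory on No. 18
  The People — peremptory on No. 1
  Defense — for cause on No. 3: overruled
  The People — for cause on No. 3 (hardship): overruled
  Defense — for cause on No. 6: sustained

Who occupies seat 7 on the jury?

10

Removed: #1, #6, #7, #18, #20, #26. (#3 stays — for-cause denied.)
Seating in order: seats 1–7 → #2, #3, #4, #5, #8, #9, #10; alternates → #11, #12, #13, #14.
So seat 7 is #10.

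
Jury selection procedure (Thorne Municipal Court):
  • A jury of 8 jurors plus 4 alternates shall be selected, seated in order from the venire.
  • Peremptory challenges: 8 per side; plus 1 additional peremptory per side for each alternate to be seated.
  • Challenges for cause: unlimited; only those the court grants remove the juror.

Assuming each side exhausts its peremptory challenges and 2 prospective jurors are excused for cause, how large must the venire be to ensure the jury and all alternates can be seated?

38

Seats to fill: 8 + 4 alternates = 12.
Peremptories: 8 + 1×4 = 12 per side × 2 sides = 24.
For-cause removals: 2.
Minimum venire: 12 + 24 + 2 = 38.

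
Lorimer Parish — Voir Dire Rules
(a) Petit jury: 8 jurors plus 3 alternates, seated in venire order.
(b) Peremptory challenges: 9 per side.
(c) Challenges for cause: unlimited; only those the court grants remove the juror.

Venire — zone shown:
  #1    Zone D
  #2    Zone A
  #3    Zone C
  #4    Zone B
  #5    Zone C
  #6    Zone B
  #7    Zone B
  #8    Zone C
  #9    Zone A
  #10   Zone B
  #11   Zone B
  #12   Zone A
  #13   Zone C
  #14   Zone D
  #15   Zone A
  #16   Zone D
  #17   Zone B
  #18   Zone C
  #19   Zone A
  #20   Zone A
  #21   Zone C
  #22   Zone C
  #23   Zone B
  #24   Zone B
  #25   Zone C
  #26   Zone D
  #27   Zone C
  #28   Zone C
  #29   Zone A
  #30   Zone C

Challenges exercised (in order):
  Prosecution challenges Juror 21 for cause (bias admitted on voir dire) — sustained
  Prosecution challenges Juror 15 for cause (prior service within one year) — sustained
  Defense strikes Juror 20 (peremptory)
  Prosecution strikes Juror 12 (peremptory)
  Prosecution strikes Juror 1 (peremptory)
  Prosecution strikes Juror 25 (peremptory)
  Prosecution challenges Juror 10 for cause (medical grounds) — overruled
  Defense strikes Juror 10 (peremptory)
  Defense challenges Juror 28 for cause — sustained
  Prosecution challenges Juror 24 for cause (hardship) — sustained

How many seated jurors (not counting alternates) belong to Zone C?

Removed: #1, #10, #12, #15, #20, #21, #24, #25, #28.
Seated jurors 1–8: #2, #3, #4, #5, #6, #7, #8, #9 (alternates #11, #13, #14 not counted).
Of those, in Zone C: #3, #5, #8 → 3.

3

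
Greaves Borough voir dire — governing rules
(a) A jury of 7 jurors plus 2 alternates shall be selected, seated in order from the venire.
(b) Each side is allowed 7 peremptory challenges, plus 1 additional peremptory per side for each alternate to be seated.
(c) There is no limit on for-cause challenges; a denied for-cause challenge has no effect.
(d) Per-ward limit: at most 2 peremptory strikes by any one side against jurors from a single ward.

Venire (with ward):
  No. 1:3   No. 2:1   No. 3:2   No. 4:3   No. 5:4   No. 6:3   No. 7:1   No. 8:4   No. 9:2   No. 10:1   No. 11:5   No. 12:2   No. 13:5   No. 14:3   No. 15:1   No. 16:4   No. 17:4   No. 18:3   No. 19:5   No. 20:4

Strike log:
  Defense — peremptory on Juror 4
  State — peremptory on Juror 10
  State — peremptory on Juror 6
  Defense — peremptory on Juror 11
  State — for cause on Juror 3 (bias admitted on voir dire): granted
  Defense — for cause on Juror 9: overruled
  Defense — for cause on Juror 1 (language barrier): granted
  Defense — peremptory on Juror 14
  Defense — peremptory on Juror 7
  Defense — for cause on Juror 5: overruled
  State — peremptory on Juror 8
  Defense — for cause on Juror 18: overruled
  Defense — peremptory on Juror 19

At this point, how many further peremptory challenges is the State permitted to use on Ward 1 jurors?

State peremptories so far: #10, #6, #8 — 3 of 9 used, 6 left overall.
Against Ward 1: #10 — 1 used; per-ward cap 2 leaves 1.
Binding limit: min(6, 1) = 1.

1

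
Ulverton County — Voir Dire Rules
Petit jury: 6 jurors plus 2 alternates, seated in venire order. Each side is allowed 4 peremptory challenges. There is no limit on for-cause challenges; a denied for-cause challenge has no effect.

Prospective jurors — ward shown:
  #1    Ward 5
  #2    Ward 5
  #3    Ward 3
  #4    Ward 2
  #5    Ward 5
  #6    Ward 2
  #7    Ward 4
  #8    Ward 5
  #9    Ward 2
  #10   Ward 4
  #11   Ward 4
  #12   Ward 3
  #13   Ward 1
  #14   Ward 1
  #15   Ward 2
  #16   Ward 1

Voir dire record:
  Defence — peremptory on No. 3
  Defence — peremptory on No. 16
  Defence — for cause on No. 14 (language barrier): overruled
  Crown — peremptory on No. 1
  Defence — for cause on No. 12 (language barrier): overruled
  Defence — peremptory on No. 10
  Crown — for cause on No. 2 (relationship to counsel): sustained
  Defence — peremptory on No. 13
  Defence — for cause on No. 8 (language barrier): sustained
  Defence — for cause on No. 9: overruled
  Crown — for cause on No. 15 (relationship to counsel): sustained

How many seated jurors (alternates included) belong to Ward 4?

Removed: #1, #2, #3, #8, #10, #13, #15, #16.
Seated (8 incl. alternates): #4, #5, #6, #7, #9, #11, #12, #14.
Of those, in Ward 4: #7, #11 → 2.

2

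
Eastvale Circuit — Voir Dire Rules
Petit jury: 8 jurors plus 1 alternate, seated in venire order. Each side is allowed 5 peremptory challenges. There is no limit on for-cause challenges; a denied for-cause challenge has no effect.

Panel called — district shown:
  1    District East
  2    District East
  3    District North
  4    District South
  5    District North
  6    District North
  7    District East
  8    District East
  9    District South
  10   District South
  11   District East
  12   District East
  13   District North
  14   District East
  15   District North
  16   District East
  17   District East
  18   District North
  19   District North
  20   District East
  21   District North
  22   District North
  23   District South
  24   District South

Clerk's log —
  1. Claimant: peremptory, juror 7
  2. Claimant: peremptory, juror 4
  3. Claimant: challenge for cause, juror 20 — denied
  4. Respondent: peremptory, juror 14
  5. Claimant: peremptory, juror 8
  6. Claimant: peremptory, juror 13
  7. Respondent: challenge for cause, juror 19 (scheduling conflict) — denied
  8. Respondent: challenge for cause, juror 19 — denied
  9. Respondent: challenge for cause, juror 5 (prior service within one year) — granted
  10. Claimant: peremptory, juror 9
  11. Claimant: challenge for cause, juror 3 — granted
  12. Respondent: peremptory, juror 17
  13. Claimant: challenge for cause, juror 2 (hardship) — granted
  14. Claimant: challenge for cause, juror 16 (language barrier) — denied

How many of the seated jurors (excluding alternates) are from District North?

Removed: #2, #3, #4, #5, #7, #8, #9, #13, #14, #17.
Seated jurors 1–8: #1, #6, #10, #11, #12, #15, #16, #18 (alternates #19 not counted).
Of those, in District North: #6, #15, #18 → 3.

3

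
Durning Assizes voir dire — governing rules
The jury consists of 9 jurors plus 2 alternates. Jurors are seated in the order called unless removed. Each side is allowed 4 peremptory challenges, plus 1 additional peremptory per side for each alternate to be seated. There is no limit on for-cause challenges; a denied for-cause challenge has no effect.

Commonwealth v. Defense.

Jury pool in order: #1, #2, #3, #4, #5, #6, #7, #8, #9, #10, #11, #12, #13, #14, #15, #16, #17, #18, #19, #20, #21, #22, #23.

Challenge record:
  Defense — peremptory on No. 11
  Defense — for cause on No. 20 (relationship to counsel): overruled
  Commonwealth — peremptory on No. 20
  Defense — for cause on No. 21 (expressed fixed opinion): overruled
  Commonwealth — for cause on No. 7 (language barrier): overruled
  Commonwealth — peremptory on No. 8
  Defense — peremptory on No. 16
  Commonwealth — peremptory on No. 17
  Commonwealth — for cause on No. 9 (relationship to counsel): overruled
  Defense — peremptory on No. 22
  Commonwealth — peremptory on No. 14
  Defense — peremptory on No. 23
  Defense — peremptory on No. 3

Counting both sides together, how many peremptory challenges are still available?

Commonwealth allotment: 4 base + 1 × 2 alternates = 6. Defense allotment: 4 base + 1 × 2 alternates = 6.
Commonwealth peremptories used: #20, #8, #17, #14 — 4 (for-cause on #7, #9 don't count).
Defense peremptories used: #11, #16, #22, #23, #3 — 5 (for-cause on #20, #21 don't count).
Remaining: (6 − 4) + (6 − 5) = 3.

3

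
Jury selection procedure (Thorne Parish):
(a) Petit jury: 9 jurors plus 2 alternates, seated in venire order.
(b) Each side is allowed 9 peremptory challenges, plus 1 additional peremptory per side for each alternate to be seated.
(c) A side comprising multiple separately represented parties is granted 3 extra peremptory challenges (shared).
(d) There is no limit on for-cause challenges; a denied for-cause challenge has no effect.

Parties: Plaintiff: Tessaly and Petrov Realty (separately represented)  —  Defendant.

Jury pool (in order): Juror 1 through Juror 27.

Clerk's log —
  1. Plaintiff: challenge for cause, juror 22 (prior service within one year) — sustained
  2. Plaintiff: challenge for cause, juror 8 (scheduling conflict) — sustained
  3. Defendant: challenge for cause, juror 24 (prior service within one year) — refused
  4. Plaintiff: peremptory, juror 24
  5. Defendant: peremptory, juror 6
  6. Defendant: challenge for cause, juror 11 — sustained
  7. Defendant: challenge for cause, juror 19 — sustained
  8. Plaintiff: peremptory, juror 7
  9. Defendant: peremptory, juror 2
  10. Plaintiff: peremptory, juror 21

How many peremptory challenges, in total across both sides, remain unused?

Plaintiff allotment: 9 base + 1 × 2 alternates + 3 multi-party = 14. Defendant allotment: 9 base + 1 × 2 alternates = 11.
Plaintiff peremptories used: #24, #7, #21 — 3 (for-cause on #22, #8 don't count).
Defendant peremptories used: #6, #2 — 2 (for-cause on #24, #11, #19 don't count).
Remaining: (14 − 3) + (11 − 2) = 20.

20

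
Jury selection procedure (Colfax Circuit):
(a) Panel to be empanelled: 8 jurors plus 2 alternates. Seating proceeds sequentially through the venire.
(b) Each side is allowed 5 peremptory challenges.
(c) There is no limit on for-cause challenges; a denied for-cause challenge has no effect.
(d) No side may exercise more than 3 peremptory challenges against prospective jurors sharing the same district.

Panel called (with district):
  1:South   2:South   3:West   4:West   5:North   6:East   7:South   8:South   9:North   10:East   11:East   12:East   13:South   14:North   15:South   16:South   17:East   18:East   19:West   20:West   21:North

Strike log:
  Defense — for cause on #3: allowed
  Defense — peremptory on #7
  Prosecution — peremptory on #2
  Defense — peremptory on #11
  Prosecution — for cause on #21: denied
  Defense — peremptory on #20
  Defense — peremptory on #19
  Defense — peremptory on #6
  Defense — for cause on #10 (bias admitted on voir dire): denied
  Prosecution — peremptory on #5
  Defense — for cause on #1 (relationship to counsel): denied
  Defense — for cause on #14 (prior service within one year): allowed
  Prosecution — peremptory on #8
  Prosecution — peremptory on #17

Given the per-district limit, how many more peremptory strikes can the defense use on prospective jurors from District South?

0

Defense peremptories so far: #7, #11, #20, #19, #6 — 5 of 5 used, 0 left overall.
Against District South: #7 — 1 used; per-district cap 3 leaves 2.
Binding limit: min(0, 2) = 0.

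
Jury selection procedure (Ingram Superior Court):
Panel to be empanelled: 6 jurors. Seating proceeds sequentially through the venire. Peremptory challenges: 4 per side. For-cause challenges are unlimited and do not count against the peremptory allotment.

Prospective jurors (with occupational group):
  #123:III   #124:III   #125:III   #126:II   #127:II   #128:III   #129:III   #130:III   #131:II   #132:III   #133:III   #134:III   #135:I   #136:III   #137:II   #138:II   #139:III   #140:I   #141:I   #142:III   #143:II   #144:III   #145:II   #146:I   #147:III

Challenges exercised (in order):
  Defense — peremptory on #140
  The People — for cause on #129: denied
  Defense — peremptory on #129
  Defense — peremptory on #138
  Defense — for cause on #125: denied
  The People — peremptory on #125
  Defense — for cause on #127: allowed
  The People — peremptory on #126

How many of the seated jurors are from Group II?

1

Removed: #125, #126, #127, #129, #138, #140.
Seated jurors 1–6: #123, #124, #128, #130, #131, #132.
Of those, in Group II: #131 → 1.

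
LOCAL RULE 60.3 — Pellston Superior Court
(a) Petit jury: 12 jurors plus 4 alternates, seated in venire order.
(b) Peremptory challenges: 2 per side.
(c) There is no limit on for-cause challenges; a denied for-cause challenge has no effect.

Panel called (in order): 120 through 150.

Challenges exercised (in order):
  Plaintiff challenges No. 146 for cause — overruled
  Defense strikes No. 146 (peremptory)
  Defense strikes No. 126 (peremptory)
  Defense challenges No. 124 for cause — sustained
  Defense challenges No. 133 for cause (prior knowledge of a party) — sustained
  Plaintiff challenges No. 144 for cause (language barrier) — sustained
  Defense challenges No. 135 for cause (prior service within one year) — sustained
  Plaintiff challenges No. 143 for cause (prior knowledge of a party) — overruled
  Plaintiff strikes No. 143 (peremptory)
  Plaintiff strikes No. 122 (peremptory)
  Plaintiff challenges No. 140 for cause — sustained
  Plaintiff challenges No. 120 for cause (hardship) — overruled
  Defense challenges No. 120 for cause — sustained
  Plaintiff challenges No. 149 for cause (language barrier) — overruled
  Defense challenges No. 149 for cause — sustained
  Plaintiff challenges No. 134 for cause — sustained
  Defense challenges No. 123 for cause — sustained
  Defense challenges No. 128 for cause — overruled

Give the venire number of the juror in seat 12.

Removed: #120, #122, #123, #124, #126, #133, #134, #135, #140, #143, #144, #146, #149. (#128 stays — for-cause denied.)
Seating in order: seats 1–12 → #121, #125, #127, #128, #129, #130, #131, #132, #136, #137, #138, #139; alternates → #141, #142, #145, #147.
So seat 12 is #139.

139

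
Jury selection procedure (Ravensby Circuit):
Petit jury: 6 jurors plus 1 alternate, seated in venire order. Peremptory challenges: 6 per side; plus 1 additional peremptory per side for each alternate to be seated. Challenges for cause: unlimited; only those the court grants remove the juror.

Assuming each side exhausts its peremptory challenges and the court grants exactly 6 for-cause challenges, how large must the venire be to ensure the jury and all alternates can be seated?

Seats to fill: 6 + 1 alternates = 7.
Peremptories: 6 + 1×1 = 7 per side × 2 sides = 14.
For-cause removals: 6.
Minimum venire: 7 + 14 + 6 = 27.

27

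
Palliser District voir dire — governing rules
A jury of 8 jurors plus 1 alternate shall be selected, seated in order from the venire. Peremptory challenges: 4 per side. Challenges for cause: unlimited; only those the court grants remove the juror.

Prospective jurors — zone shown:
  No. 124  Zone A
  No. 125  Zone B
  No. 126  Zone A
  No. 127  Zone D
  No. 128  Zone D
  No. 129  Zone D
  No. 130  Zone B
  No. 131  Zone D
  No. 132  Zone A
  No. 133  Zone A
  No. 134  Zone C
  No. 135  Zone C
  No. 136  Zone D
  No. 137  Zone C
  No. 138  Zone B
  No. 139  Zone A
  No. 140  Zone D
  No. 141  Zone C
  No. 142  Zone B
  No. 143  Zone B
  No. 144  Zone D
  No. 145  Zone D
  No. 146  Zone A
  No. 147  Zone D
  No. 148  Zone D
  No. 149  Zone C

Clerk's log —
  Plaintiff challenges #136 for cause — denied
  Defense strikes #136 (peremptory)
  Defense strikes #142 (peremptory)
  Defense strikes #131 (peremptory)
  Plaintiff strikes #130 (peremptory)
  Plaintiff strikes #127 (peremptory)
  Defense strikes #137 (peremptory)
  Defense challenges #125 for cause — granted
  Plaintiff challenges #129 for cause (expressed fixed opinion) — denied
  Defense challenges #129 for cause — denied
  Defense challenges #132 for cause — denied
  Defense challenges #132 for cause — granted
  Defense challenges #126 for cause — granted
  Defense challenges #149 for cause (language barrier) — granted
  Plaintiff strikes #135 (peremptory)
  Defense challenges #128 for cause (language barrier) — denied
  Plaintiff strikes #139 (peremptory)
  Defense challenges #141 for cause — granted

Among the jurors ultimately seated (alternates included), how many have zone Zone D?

Removed: #125, #126, #127, #130, #131, #132, #135, #136, #137, #139, #141, #142, #149.
Seated (9 incl. alternates): #124, #128, #129, #133, #134, #138, #140, #143, #144.
Of those, in Zone D: #128, #129, #140, #144 → 4.

4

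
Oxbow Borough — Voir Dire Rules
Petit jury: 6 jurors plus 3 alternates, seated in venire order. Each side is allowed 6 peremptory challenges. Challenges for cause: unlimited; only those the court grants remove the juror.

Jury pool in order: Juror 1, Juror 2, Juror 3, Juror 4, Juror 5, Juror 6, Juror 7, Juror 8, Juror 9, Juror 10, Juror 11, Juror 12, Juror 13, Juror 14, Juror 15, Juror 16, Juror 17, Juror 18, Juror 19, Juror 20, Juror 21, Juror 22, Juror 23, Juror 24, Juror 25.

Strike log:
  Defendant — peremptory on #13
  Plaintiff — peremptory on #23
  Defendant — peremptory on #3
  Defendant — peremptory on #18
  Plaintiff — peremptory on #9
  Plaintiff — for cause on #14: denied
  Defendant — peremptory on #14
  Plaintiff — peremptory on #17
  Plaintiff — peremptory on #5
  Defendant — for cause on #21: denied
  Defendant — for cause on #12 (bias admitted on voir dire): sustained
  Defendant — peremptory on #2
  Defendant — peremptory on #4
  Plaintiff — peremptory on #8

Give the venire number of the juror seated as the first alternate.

Removed: #2, #3, #4, #5, #8, #9, #12, #13, #14, #17, #18, #23. (#21 stays — for-cause denied.)
Seating in order: seats 1–6 → #1, #6, #7, #10, #11, #15; alternates → #16, #19, #20.
So alternate 1 is #16.

16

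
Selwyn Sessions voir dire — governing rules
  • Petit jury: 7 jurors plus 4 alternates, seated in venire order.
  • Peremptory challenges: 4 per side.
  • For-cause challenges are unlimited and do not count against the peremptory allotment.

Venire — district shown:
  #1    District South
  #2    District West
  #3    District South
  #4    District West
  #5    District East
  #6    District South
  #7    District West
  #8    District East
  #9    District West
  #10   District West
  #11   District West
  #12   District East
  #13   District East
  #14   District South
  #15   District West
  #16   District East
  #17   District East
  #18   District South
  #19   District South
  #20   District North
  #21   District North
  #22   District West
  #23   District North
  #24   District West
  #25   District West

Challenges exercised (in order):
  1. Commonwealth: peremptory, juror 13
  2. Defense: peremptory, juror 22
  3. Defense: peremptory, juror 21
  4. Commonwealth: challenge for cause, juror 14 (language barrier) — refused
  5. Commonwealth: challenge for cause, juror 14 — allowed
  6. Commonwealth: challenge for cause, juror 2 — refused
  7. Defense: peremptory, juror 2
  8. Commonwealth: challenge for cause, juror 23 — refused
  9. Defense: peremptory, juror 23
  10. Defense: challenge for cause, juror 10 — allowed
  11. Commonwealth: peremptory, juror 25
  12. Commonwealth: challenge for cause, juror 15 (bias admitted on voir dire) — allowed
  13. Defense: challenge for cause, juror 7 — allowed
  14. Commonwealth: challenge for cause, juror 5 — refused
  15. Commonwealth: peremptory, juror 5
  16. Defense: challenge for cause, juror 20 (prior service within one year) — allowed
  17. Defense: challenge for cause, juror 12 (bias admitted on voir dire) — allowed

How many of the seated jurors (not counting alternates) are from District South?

Removed: #2, #5, #7, #10, #12, #13, #14, #15, #20, #21, #22, #23, #25.
Seated jurors 1–7: #1, #3, #4, #6, #8, #9, #11 (alternates #16, #17, #18, #19 not counted).
Of those, in District South: #1, #3, #6 → 3.

3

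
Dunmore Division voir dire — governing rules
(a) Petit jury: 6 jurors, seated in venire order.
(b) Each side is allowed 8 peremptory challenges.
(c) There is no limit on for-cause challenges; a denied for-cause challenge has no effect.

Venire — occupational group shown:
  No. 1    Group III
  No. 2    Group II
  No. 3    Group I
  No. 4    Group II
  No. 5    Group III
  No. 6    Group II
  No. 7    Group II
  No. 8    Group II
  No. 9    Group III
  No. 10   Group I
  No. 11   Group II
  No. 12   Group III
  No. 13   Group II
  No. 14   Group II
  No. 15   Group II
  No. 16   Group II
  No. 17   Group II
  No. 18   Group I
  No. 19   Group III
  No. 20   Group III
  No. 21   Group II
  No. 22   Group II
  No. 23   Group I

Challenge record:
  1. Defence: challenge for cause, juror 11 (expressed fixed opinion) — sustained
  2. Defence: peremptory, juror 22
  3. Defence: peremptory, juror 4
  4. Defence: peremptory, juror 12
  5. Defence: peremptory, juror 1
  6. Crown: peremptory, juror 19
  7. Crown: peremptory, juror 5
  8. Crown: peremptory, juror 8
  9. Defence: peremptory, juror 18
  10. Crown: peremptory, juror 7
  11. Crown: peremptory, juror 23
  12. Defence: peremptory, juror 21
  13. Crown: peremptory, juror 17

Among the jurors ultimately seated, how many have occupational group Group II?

Removed: #1, #4, #5, #7, #8, #11, #12, #17, #18, #19, #21, #22, #23.
Seated jurors 1–6: #2, #3, #6, #9, #10, #13.
Of those, in Group II: #2, #6, #13 → 3.

3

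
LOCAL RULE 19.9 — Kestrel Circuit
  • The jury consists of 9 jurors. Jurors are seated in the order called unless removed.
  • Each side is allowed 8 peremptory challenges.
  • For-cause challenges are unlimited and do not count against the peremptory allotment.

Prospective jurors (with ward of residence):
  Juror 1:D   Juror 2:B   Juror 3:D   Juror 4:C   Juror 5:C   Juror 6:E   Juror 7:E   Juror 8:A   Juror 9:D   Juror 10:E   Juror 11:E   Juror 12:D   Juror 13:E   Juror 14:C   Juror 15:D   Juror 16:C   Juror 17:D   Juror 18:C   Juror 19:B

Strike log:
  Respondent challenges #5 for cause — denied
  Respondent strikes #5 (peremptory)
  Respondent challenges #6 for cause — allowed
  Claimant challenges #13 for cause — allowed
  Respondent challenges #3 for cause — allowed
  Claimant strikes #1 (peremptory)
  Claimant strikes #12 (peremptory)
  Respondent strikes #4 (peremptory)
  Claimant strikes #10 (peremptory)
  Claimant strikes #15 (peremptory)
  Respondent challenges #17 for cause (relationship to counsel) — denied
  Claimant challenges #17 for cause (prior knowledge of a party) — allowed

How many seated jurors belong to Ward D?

Removed: #1, #3, #4, #5, #6, #10, #12, #13, #15, #17.
Seated jurors 1–9: #2, #7, #8, #9, #11, #14, #16, #18, #19.
Of those, in Ward D: #9 → 1.

1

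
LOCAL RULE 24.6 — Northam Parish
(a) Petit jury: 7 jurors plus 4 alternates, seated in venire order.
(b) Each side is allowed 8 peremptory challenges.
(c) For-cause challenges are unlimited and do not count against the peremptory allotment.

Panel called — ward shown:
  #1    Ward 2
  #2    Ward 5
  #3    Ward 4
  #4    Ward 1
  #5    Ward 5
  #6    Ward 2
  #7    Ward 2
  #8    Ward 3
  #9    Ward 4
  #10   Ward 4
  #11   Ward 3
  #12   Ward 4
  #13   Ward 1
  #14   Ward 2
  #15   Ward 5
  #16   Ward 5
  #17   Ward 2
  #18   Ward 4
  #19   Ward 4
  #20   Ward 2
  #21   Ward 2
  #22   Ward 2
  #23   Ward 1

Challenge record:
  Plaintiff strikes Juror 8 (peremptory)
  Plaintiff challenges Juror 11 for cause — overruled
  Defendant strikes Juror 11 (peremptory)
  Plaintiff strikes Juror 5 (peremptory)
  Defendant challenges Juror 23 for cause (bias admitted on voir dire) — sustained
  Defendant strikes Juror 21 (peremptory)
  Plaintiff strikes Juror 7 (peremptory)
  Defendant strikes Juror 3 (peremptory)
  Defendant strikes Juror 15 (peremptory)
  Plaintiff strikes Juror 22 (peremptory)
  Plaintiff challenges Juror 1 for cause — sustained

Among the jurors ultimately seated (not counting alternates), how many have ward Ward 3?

Removed: #1, #3, #5, #7, #8, #11, #15, #21, #22, #23.
Seated jurors 1–7: #2, #4, #6, #9, #10, #12, #13 (alternates #14, #16, #17, #18 not counted).
None of those are in Ward 3 → 0.

0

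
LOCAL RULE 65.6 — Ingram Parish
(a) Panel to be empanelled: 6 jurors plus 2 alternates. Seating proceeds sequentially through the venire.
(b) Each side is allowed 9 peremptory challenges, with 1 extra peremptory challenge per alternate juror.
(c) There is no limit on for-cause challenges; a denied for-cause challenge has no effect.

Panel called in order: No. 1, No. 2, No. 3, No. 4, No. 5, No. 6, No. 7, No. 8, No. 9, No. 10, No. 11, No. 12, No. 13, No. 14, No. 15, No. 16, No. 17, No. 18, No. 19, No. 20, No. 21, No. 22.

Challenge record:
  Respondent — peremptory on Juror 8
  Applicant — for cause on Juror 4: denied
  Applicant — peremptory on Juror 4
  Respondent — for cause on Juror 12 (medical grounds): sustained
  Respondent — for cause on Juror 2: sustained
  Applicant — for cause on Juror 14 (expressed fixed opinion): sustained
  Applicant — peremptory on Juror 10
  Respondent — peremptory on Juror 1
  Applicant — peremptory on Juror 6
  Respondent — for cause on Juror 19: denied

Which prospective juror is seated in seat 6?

Removed: #1, #2, #4, #6, #8, #10, #12, #14. (#19 stays — for-cause denied.)
Seating in order: seats 1–6 → #3, #5, #7, #9, #11, #13; alternates → #15, #16.
So seat 6 is #13.

13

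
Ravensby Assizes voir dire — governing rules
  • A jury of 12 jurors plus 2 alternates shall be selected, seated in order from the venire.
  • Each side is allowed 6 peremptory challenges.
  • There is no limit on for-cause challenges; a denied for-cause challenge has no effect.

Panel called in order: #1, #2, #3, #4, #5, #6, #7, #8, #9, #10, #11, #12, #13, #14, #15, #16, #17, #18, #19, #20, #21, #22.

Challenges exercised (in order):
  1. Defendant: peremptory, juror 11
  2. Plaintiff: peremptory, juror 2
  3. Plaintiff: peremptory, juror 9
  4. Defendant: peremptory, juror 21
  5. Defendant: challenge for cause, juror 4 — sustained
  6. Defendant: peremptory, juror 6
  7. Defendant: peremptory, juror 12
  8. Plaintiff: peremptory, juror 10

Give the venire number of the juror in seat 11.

18

Removed: #2, #4, #6, #9, #10, #11, #12, #21.
Seating in order: seats 1–12 → #1, #3, #5, #7, #8, #13, #14, #15, #16, #17, #18, #19; alternates → #20, #22.
So seat 11 is #18.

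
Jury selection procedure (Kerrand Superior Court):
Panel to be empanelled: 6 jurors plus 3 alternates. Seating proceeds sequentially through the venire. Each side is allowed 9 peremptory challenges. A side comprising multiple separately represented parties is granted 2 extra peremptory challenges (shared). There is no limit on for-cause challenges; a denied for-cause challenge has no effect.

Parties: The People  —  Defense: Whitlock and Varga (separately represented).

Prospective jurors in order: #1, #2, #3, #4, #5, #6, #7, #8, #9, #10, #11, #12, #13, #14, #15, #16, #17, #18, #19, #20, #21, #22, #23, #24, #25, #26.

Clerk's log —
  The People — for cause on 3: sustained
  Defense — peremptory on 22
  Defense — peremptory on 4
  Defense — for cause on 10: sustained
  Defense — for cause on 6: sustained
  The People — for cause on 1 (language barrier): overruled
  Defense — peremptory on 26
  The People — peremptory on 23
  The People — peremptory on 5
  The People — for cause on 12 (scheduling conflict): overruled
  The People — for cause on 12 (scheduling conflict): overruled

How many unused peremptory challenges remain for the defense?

8

Defense allotment: 9 base + 2 multi-party = 11.
Defense peremptories used: #22, #4, #26 — 3 (for-cause on #10, #6 don't count).
Remaining: 11 − 3 = 8.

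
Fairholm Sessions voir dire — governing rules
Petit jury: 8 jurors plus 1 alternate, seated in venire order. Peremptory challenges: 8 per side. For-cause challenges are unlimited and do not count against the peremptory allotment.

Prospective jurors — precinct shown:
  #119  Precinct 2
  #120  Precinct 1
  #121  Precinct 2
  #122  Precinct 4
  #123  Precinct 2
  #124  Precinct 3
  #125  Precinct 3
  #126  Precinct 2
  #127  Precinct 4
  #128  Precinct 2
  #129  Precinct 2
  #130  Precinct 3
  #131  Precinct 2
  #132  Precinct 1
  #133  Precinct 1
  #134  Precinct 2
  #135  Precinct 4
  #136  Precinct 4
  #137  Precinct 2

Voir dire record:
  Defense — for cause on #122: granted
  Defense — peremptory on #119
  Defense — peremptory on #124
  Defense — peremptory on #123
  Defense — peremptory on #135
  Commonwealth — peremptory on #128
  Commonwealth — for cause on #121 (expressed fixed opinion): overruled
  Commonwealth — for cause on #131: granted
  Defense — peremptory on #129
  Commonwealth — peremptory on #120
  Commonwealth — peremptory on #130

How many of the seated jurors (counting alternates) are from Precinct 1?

Removed: #119, #120, #122, #123, #124, #128, #129, #130, #131, #135.
Seated (9 incl. alternates): #121, #125, #126, #127, #132, #133, #134, #136, #137.
Of those, in Precinct 1: #132, #133 → 2.

2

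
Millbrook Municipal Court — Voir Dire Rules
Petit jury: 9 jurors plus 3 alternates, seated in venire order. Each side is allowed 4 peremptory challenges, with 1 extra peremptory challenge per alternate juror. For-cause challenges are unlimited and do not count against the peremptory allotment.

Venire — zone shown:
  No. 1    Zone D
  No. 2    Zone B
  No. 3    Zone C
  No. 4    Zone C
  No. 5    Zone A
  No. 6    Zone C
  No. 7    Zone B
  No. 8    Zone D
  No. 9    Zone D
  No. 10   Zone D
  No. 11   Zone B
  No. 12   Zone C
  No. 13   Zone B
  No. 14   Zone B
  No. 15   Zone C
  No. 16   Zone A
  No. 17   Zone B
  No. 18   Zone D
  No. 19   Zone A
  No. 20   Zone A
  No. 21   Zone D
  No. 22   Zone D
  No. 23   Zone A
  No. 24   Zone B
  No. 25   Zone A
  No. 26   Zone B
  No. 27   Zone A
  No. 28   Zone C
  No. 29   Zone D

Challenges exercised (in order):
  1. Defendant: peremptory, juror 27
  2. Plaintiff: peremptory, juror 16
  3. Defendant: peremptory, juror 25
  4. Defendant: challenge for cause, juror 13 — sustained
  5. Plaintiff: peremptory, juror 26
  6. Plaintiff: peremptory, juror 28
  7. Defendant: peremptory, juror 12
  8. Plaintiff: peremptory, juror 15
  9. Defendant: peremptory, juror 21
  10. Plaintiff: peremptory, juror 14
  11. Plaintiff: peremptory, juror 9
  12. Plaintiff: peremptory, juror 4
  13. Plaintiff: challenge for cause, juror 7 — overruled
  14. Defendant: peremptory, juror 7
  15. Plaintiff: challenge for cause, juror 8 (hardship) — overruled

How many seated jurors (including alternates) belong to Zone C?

Removed: #4, #7, #9, #12, #13, #14, #15, #16, #21, #25, #26, #27, #28.
Seated (12 incl. alternates): #1, #2, #3, #5, #6, #8, #10, #11, #17, #18, #19, #20.
Of those, in Zone C: #3, #6 → 2.

2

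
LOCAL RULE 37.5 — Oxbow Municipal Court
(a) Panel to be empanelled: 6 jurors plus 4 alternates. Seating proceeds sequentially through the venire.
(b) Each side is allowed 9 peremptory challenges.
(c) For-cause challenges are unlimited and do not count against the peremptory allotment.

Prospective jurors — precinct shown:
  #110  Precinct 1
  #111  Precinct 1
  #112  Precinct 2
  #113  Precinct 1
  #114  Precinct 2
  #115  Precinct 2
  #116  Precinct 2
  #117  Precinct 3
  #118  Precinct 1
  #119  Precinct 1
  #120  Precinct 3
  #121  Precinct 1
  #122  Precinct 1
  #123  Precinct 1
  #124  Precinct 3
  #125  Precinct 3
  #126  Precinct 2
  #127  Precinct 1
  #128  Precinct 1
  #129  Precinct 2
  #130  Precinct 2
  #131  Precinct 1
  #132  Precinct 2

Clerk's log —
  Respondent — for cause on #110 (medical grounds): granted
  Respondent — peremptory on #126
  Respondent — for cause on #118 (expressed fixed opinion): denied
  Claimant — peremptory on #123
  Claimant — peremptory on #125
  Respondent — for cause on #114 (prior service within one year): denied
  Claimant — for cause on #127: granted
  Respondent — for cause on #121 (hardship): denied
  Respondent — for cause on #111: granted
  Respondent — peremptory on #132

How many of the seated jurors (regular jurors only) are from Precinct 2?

4

Removed: #110, #111, #123, #125, #126, #127, #132.
Seated jurors 1–6: #112, #113, #114, #115, #116, #117 (alternates #118, #119, #120, #121 not counted).
Of those, in Precinct 2: #112, #114, #115, #116 → 4.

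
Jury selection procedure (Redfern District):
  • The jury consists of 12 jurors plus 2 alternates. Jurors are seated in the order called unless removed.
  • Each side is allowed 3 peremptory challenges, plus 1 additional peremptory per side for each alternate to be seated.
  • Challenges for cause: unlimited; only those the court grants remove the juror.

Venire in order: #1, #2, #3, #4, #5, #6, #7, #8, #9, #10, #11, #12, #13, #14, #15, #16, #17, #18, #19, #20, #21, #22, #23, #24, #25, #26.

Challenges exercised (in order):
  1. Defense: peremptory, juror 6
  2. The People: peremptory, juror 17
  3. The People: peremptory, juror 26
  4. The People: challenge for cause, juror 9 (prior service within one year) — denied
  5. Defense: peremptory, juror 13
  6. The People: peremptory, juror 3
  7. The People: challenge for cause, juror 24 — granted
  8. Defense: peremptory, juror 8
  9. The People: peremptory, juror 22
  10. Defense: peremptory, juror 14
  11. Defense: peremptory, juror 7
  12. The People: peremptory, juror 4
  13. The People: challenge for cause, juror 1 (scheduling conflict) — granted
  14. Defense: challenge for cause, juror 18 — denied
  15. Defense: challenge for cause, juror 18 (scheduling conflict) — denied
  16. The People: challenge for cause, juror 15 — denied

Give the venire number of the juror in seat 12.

21

Removed: #1, #3, #4, #6, #7, #8, #13, #14, #17, #22, #24, #26. (#9, #15, #18 stay — for-cause denied.)
Seating in order: seats 1–12 → #2, #5, #9, #10, #11, #12, #15, #16, #18, #19, #20, #21; alternates → #23, #25.
So seat 12 is #21.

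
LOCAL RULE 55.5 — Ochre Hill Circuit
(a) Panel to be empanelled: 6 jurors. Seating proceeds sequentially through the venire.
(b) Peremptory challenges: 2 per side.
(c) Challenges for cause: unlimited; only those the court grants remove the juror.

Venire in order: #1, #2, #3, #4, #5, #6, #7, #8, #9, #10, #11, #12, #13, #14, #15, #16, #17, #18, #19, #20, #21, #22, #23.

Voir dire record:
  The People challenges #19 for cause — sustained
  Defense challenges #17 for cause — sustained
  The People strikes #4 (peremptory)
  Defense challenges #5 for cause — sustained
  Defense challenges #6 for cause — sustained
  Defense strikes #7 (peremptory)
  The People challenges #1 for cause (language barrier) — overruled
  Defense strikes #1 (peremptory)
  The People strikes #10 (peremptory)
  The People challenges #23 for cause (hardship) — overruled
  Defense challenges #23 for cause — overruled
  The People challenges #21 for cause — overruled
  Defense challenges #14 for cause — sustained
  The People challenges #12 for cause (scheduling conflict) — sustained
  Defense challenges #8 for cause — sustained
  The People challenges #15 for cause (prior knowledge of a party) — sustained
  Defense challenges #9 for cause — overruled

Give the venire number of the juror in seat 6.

Removed: #1, #4, #5, #6, #7, #8, #10, #12, #14, #15, #17, #19. (#9, #21, #23 stay — for-cause denied.)
Seating in order: seats 1–6 → #2, #3, #9, #11, #13, #16.
So seat 6 is #16.

16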